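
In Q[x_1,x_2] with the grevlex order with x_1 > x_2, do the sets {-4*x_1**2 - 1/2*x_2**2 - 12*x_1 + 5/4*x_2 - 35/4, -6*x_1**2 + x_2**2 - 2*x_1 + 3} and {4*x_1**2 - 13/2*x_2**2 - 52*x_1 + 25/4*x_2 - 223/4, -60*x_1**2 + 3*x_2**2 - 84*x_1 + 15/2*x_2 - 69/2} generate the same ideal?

Two ideals are equal iff their reduced Gröbner bases coincide (the reduced basis is unique for a fixed ordering).
Buchberger on the first generating set:
f_1 = -4*x_1**2 - 1/2*x_2**2 - 12*x_1 + 5/4*x_2 - 35/4, LT = x_1**2.
f_2 = -6*x_1**2 + x_2**2 - 2*x_1 + 3, LT = x_1**2.

S(f_1,f_2): lcm = x_1**2. S = 7/24*x_2**2 + 8/3*x_1 - 5/16*x_2 + 43/16.
  leading term x_2**2: no divisor's leading term divides it; move 7/24*x_2**2 to the remainder.
  leading term x_1: no divisor's leading term divides it; move 8/3*x_1 to the remainder.
  leading term x_2: no divisor's leading term divides it; move -5/16*x_2 to the remainder.
  leading term 1: no divisor's leading term divides it; move 43/16 to the remainder.
  remainder 7/24*x_2**2 + 8/3*x_1 - 5/16*x_2 + 43/16 ≠ 0; add g_3 = 7/24*x_2**2 + 8/3*x_1 - 5/16*x_2 + 43/16 to the basis.

S(f_1,g_3): leading monomials are coprime, so the S-polynomial reduces to 0 (Buchberger's first criterion).
S(f_2,g_3): leading monomials are coprime, so the S-polynomial reduces to 0 (Buchberger's first criterion).
Every S-polynomial of the final basis reduces to 0, so we have a Gröbner basis.
Inter-reduce: drop elements whose leading term is divisible by another's, tail-reduce, and make monic.
Reduced Gröbner basis: {x_1**2 + 13/7*x_1 - 5/28*x_2 + 29/28, x_2**2 + 64/7*x_1 - 15/14*x_2 + 129/14}.

Buchberger on the second generating set:
h_1 = 4*x_1**2 - 13/2*x_2**2 - 52*x_1 + 25/4*x_2 - 223/4, LT = x_1**2.
h_2 = -60*x_1**2 + 3*x_2**2 - 84*x_1 + 15/2*x_2 - 69/2, LT = x_1**2.

S(h_1,h_2): lcm = x_1**2. S = -63/40*x_2**2 - 72/5*x_1 + 27/16*x_2 - 1161/80.
  leading term x_2**2: no divisor's leading term divides it; move -63/40*x_2**2 to the remainder.
  leading term x_1: no divisor's leading term divides it; move -72/5*x_1 to the remainder.
  leading term x_2: no divisor's leading term divides it; move 27/16*x_2 to the remainder.
  leading term 1: no divisor's leading term divides it; move -1161/80 to the remainder.
  remainder -63/40*x_2**2 - 72/5*x_1 + 27/16*x_2 - 1161/80 ≠ 0; add k_3 = -63/40*x_2**2 - 72/5*x_1 + 27/16*x_2 - 1161/80 to the basis.

S(h_1,k_3): leading monomials are coprime, so the S-polynomial reduces to 0 (Buchberger's first criterion).
S(h_2,k_3): leading monomials are coprime, so the S-polynomial reduces to 0 (Buchberger's first criterion).
Every S-polynomial of the final basis reduces to 0, so we have a Gröbner basis.
Inter-reduce: drop elements whose leading term is divisible by another's, tail-reduce, and make monic.
Reduced Gröbner basis: {x_1**2 + 13/7*x_1 - 5/28*x_2 + 29/28, x_2**2 + 64/7*x_1 - 15/14*x_2 + 129/14}.

Same reduced basis, so the two generating sets span the same ideal.

Yes, the ideals are equal.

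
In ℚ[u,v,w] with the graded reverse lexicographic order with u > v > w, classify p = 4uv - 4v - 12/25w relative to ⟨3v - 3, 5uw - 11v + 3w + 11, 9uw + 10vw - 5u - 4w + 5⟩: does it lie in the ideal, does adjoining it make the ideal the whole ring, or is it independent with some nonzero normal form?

First compute the reduced Gröbner basis of I by Buchberger's algorithm.
f_1 = 3v - 3, LT = v.
f_2 = 5uw - 11v + 3w + 11, LT = uw.
f_3 = 9uw + 10vw - 5u - 4w + 5, LT = uw.

S(f_2,f_3): lcm = uw. S = -10/9vw + 5/9u - 11/5v + 47/45w + 74/45.
  leading term vw: subtract (-10/27w)·f_1 from -10/9vw + 5/9u - 11/5v + 47/45w + 74/45 → 5/9u - 11/5v - 1/15w + 74/45
  leading term u: no divisor's leading term divides it; move 5/9u to the remainder.
  leading term v: subtract (-11/15)·f_1 from -11/5v - 1/15w + 74/45 → -1/15w - 5/9
  leading term w: no divisor's leading term divides it; move -1/15w to the remainder.
  leading term 1: no divisor's leading term divides it; move -5/9 to the remainder.
  remainder 5/9u - 1/15w - 5/9 ≠ 0; add h_4 = 5/9u - 1/15w - 5/9 to the basis.

S(f_2,h_4): lcm = uw. S = 3/25w² - 11/5v + 8/5w + 11/5.
  leading term w²: no divisor's leading term divides it; move 3/25w² to the remainder.
  leading term v: subtract (-11/15)·f_1 from -11/5v + 8/5w + 11/5 → 8/5w
  leading term w: no divisor's leading term divides it; move 8/5w to the remainder.
  remainder 3/25w² + 8/5w ≠ 0; add h_5 = 3/25w² + 8/5w to the basis.

The other S-polynomials (S(f_1,f_2), S(f_1,f_3), S(f_1,h_4), S(f_3,h_4), S(f_1,h_5), S(f_2,h_5), S(f_3,h_5), S(h_4,h_5)) all reduce to 0 modulo the current basis, so we have a Gröbner basis.
Inter-reduce: drop elements whose leading term is divisible by another's, tail-reduce, and make monic.
Reduced Gröbner basis: {w² + 40/3w, u - 3/25w - 1, v - 1}.
Label its elements g_1 = w² + 40/3w, g_2 = u - 3/25w - 1, g_3 = v - 1.

Reduce p = 4uv - 4v - 12/25w modulo G:
  leading term uv: subtract (4v)·g_2 from 4uv - 4v - 12/25w → 12/25vw - 12/25w
  leading term vw: subtract (12/25w)·g_3 from 12/25vw - 12/25w → 0
  normal form = 0.
Since the normal form is 0, p ∈ I.

4uv - 4v - 12/25w lies in I (it reduces to 0).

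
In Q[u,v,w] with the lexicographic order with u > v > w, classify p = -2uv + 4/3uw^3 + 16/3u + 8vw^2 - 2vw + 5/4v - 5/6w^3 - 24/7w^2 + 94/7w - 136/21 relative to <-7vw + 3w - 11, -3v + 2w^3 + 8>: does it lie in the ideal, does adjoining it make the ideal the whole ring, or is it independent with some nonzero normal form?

First compute the reduced Gröbner basis of I by Buchberger's algorithm.
f_1 = -7vw + 3w - 11, LT = vw.
f_2 = -3v + 2w^3 + 8, LT = v.

S(f_1,f_2): lcm = vw. S = 2/3w^4 + 47/21w + 11/7.
  leading term w^4: no divisor's leading term divides it; move 2/3w^4 to the remainder.
  leading term w: no divisor's leading term divides it; move 47/21w to the remainder.
  leading term 1: no divisor's leading term divides it; move 11/7 to the remainder.
  remainder 2/3w^4 + 47/21w + 11/7 ≠ 0; add h_3 = 2/3w^4 + 47/21w + 11/7 to the basis.

The other S-polynomials (S(f_1,h_3), S(f_2,h_3)) all reduce to 0 modulo the current basis, so we have a Gröbner basis.
Inter-reduce: drop elements whose leading term is divisible by another's, tail-reduce, and make monic.
Reduced Gröbner basis: {v - 2/3w^3 - 8/3, w^4 + 47/14w + 33/14}.
Label its elements g_1 = v - 2/3w^3 - 8/3, g_2 = w^4 + 47/14w + 33/14.

Reduce p = -2uv + 4/3uw^3 + 16/3u + 8vw^2 - 2vw + 5/4v - 5/6w^3 - 24/7w^2 + 94/7w - 136/21 modulo G:
  leading term uv: subtract (-2u)·g_1 from -2uv + 4/3uw^3 + 16/3u + 8vw^2 - 2vw + 5/4v - 5/6w^3 - 24/7w^2 + 94/7w - 136/21 → 8vw^2 - 2vw + 5/4v - 5/6w^3 - 24/7w^2 + 94/7w - 136/21
  leading term vw^2: subtract (8w^2)·g_1 from 8vw^2 - 2vw + 5/4v - 5/6w^3 - 24/7w^2 + 94/7w - 136/21 → -2vw + 5/4v + 16/3w^5 - 5/6w^3 + 376/21w^2 + 94/7w - 136/21
  leading term vw: subtract (-2w)·g_1 from -2vw + 5/4v + 16/3w^5 - 5/6w^3 + 376/21w^2 + 94/7w - 136/21 → 5/4v + 16/3w^5 - 4/3w^4 - 5/6w^3 + 376/21w^2 + 170/21w - 136/21
  leading term v: subtract (5/4)·g_1 from 5/4v + 16/3w^5 - 4/3w^4 - 5/6w^3 + 376/21w^2 + 170/21w - 136/21 → 16/3w^5 - 4/3w^4 + 376/21w^2 + 170/21w - 22/7
  leading term w^5: subtract (16/3w)·g_2 from 16/3w^5 - 4/3w^4 + 376/21w^2 + 170/21w - 22/7 → -4/3w^4 - 94/21w - 22/7
  leading term w^4: subtract (-4/3)·g_2 from -4/3w^4 - 94/21w - 22/7 → 0
  normal form = 0.
Since the normal form is 0, p ∈ I.

-2uv + 4/3uw^3 + 16/3u + 8vw^2 - 2vw + 5/4v - 5/6w^3 - 24/7w^2 + 94/7w - 136/21 lies in I (it reduces to 0).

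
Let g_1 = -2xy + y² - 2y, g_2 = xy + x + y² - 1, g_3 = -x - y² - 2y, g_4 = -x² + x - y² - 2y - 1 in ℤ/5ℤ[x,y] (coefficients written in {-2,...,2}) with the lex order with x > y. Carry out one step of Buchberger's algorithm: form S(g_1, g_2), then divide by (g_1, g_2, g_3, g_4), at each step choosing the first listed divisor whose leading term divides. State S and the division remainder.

S(g_1, g_2) = -x + y² + y + 1; remainder on division = 2y² - 2y + 1.

lcm(LM(g_1), LM(g_2)) = xy.
S = (lcm/LT(g_1))·g_1 − (lcm/LT(g_2))·g_2 = -x + y² + y + 1.
Reduce S modulo (g_1, g_2, g_3, g_4) in that order:
  leading term x: subtract (1)·g_3 from -x + y² + y + 1 → 2y² - 2y + 1
  leading term y²: no divisor's leading term divides it; move 2y² to the remainder.
  leading term y: no divisor's leading term divides it; move -2y to the remainder.
  leading term 1: no divisor's leading term divides it; move 1 to the remainder.
The remainder 2y² - 2y + 1 is nonzero, so it would be added as the next basis element.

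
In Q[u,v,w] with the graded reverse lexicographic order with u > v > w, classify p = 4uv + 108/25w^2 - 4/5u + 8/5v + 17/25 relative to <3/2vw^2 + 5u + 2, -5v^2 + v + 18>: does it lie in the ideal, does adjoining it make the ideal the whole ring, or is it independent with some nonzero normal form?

First compute the reduced Gröbner basis of I by Buchberger's algorithm.
f_1 = 3/2vw^2 + 5u + 2, LT = vw^2.
f_2 = -5v^2 + v + 18, LT = v^2.

S(f_1,f_2): lcm = v^2w^2. S = 1/5vw^2 + 10/3uv + 18/5w^2 + 4/3v.
  leading term vw^2: subtract (2/15)·f_1 from 1/5vw^2 + 10/3uv + 18/5w^2 + 4/3v → 10/3uv + 18/5w^2 - 2/3u + 4/3v - 4/15
  leading term uv: no divisor's leading term divides it; move 10/3uv to the remainder.
  leading term w^2: no divisor's leading term divides it; move 18/5w^2 to the remainder.
  leading term u: no divisor's leading term divides it; move -2/3u to the remainder.
  leading term v: no divisor's leading term divides it; move 4/3v to the remainder.
  leading term 1: no divisor's leading term divides it; move -4/15 to the remainder.
  remainder 10/3uv + 18/5w^2 - 2/3u + 4/3v - 4/15 ≠ 0; add h_3 = 10/3uv + 18/5w^2 - 2/3u + 4/3v - 4/15 to the basis.

S(f_1,h_3): lcm = uvw^2. S = -27/25w^4 + 1/5uw^2 - 2/5vw^2 + 10/3u^2 + 2/25w^2 + 4/3u.
  leading term w^4: no divisor's leading term divides it; move -27/25w^4 to the remainder.
  leading term uw^2: no divisor's leading term divides it; move 1/5uw^2 to the remainder.
  leading term vw^2: subtract (-4/15)·f_1 from -2/5vw^2 + 10/3u^2 + 2/25w^2 + 4/3u → 10/3u^2 + 2/25w^2 + 8/3u + 8/15
  leading term u^2: no divisor's leading term divides it; move 10/3u^2 to the remainder.
  leading term w^2: no divisor's leading term divides it; move 2/25w^2 to the remainder.
  leading term u: no divisor's leading term divides it; move 8/3u to the remainder.
  leading term 1: no divisor's leading term divides it; move 8/15 to the remainder.
  remainder -27/25w^4 + 1/5uw^2 + 10/3u^2 + 2/25w^2 + 8/3u + 8/15 ≠ 0; add h_4 = -27/25w^4 + 1/5uw^2 + 10/3u^2 + 2/25w^2 + 8/3u + 8/15 to the basis.

S(f_2,h_3): lcm = uv^2. S = -27/25vw^2 - 2/5v^2 - 18/5u + 2/25v.
  leading term vw^2: subtract (-18/25)·f_1 from -27/25vw^2 - 2/5v^2 - 18/5u + 2/25v → -2/5v^2 + 2/25v + 36/25
  leading term v^2: subtract (2/25)·f_2 from -2/5v^2 + 2/25v + 36/25 → 0
  remainder 0.

S(f_1,h_4): lcm = vw^4. S = 5/27uvw^2 + 250/81u^2v + 10/3uw^2 + 2/27vw^2 + 200/81uv + 4/3w^2 + 40/81v.
  leading term uvw^2: subtract (10/81u)·f_1 from 5/27uvw^2 + 250/81u^2v + 10/3uw^2 + 2/27vw^2 + 200/81uv + 4/3w^2 + 40/81v → 250/81u^2v + 10/3uw^2 + 2/27vw^2 - 50/81u^2 + 200/81uv + 4/3w^2 - 20/81u + 40/81v
  leading term u^2v: subtract (25/27u)·h_3 from 250/81u^2v + 10/3uw^2 + 2/27vw^2 - 50/81u^2 + 200/81uv + 4/3w^2 - 20/81u + 40/81v → 2/27vw^2 + 100/81uv + 4/3w^2 + 40/81v
  leading term vw^2: subtract (4/81)·f_1 from 2/27vw^2 + 100/81uv + 4/3w^2 + 40/81v → 100/81uv + 4/3w^2 - 20/81u + 40/81v - 8/81
  leading term uv: subtract (10/27)·h_3 from 100/81uv + 4/3w^2 - 20/81u + 40/81v - 8/81 → 0
  remainder 0.

S(f_2,h_4): leading monomials are coprime, so the S-polynomial reduces to 0 (Buchberger's first criterion).
S(h_3,h_4): leading monomials are coprime, so the S-polynomial reduces to 0 (Buchberger's first criterion).
Every S-polynomial of the final basis reduces to 0, so we have a Gröbner basis.
Inter-reduce: drop elements whose leading term is divisible by another's, tail-reduce, and make monic.
Reduced Gröbner basis: {w^4 - 5/27uw^2 - 250/81u^2 - 2/27w^2 - 200/81u - 40/81, vw^2 + 10/3u + 4/3, uv + 27/25w^2 - 1/5u + 2/5v - 2/25, v^2 - 1/5v - 18/5}.
Label its elements g_1 = w^4 - 5/27uw^2 - 250/81u^2 - 2/27w^2 - 200/81u - 40/81, g_2 = vw^2 + 10/3u + 4/3, g_3 = uv + 27/25w^2 - 1/5u + 2/5v - 2/25, g_4 = v^2 - 1/5v - 18/5.

Reduce p = 4uv + 108/25w^2 - 4/5u + 8/5v + 17/25 modulo G:
  leading term uv: subtract (4)·g_3 from 4uv + 108/25w^2 - 4/5u + 8/5v + 17/25 → 1
  leading term 1: no divisor's leading term divides it; move 1 to the remainder.
  normal form = 1.
The normal form is nonzero, so p ∉ I. Since p minus its normal form lies in I, I + (p) = I + (r) where r = 1; decide whether this ideal is the whole ring.
Here r = 1 is a nonzero constant, hence a unit: 1 ∈ I + (p), the Gröbner basis of I + (p) is {1}, and the enlarged system has no common solution — adjoining p is inconsistent.

Adjoining 4uv + 108/25w^2 - 4/5u + 8/5v + 17/25 makes the ideal the whole ring: the system is inconsistent.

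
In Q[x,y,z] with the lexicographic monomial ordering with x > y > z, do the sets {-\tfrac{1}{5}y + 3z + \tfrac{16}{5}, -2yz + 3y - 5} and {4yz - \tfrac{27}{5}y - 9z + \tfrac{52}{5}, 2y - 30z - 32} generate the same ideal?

No, the ideals differ.

For a fixed monomial order, each ideal has a unique reduced Gröbner basis; comparing bases decides equality.
Buchberger on the first generating set:
f_1 = -\tfrac{1}{5}y + 3z + \tfrac{16}{5}, LT = y.
f_2 = -2yz + 3y - 5, LT = yz.

S(f_1,f_2): lcm = yz. S = \tfrac{3}{2}y - 15z^{2} - 16z - \tfrac{5}{2}.
  leading term y: subtract (-\tfrac{15}{2})·f_1 from \tfrac{3}{2}y - 15z^{2} - 16z - \tfrac{5}{2} → -15z^{2} + \tfrac{13}{2}z + \tfrac{43}{2}
  leading term z^{2}: no divisor's leading term divides it; move -15z^{2} to the remainder.
  leading term z: no divisor's leading term divides it; move \tfrac{13}{2}z to the remainder.
  leading term 1: no divisor's leading term divides it; move \tfrac{43}{2} to the remainder.
  remainder -15z^{2} + \tfrac{13}{2}z + \tfrac{43}{2} ≠ 0; add g_3 = -15z^{2} + \tfrac{13}{2}z + \tfrac{43}{2} to the basis.

The other S-polynomials (S(f_1,g_3), S(f_2,g_3)) all reduce to 0 modulo the current basis, so we have a Gröbner basis.
Inter-reduce: drop elements whose leading term is divisible by another's, tail-reduce, and make monic.
Reduced Gröbner basis: {y - 15z - 16, z^{2} - \tfrac{13}{30}z - \tfrac{43}{30}}.

Buchberger on the second generating set:
h_1 = 4yz - \tfrac{27}{5}y - 9z + \tfrac{52}{5}, LT = yz.
h_2 = 2y - 30z - 32, LT = y.

S(h_1,h_2): lcm = yz. S = -\tfrac{27}{20}y + 15z^{2} + \tfrac{55}{4}z + \tfrac{13}{5}.
  leading term y: subtract (-\tfrac{27}{40})·h_2 from -\tfrac{27}{20}y + 15z^{2} + \tfrac{55}{4}z + \tfrac{13}{5} → 15z^{2} - \tfrac{13}{2}z - 19
  leading term z^{2}: no divisor's leading term divides it; move 15z^{2} to the remainder.
  leading term z: no divisor's leading term divides it; move -\tfrac{13}{2}z to the remainder.
  leading term 1: no divisor's leading term divides it; move -19 to the remainder.
  remainder 15z^{2} - \tfrac{13}{2}z - 19 ≠ 0; add k_3 = 15z^{2} - \tfrac{13}{2}z - 19 to the basis.

The other S-polynomials (S(h_1,k_3), S(h_2,k_3)) all reduce to 0 modulo the current basis, so we have a Gröbner basis.
Inter-reduce: drop elements whose leading term is divisible by another's, tail-reduce, and make monic.
Reduced Gröbner basis: {y - 15z - 16, z^{2} - \tfrac{13}{30}z - \tfrac{19}{15}}.

These differ, so the ideals are not equal.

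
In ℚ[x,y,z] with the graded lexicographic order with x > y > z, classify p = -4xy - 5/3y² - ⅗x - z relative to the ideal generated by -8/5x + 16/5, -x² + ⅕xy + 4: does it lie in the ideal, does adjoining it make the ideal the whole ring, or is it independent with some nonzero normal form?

First compute the reduced Gröbner basis of I by Buchberger's algorithm.
f_1 = -8/5x + 16/5, LT = x.
f_2 = -x² + ⅕xy + 4, LT = x².

S(f_1,f_2): lcm = x². S = ⅕xy - 2x + 4.
  leading term xy: subtract (-⅛y)·f_1 from ⅕xy - 2x + 4 → -2x + ⅖y + 4
  leading term x: subtract (5/4)·f_1 from -2x + ⅖y + 4 → ⅖y
  leading term y: no divisor's leading term divides it; move ⅖y to the remainder.
  remainder ⅖y ≠ 0; add h_3 = ⅖y to the basis.

The other S-polynomials (S(f_1,h_3), S(f_2,h_3)) all reduce to 0 modulo the current basis, so we have a Gröbner basis.
Inter-reduce: drop elements whose leading term is divisible by another's, tail-reduce, and make monic.
Reduced Gröbner basis: {x - 2, y}.
Label its elements g_1 = x - 2, g_2 = y.

Reduce p = -4xy - 5/3y² - ⅗x - z modulo G:
  leading term xy: subtract (-4y)·g_1 from -4xy - 5/3y² - ⅗x - z → -5/3y² - ⅗x - 8y - z
  leading term y²: subtract (-5/3y)·g_2 from -5/3y² - ⅗x - 8y - z → -⅗x - 8y - z
  leading term x: subtract (-⅗)·g_1 from -⅗x - 8y - z → -8y - z - 6/5
  leading term y: subtract (-8)·g_2 from -8y - z - 6/5 → -z - 6/5
  leading term z: no divisor's leading term divides it; move -z to the remainder.
  leading term 1: no divisor's leading term divides it; move -6/5 to the remainder.
  normal form = -z - 6/5.
The normal form is nonzero, so p ∉ I. Since p minus its normal form lies in I, I + (p) = I + (r) where r = -z - 6/5; decide whether this ideal is the whole ring.
Run Buchberger on G together with r (pairs among the g_i already reduce to 0 since G is a Gröbner basis):
g_1 = x - 2, LT = x.
g_2 = y, LT = y.
r = -z - 6/5, LT = z.

The S-polynomials (S(g_1,g_2), S(g_1,r), S(g_2,r)) all reduce to 0 modulo the current basis, so we have a Gröbner basis.
Inter-reduce: drop elements whose leading term is divisible by another's, tail-reduce, and make monic.
Reduced Gröbner basis: {x - 2, y, z + 6/5}.
The reduced Gröbner basis of I + (p) is {x - 2, y, z + 6/5} ≠ {1}, a proper ideal, so the enlarged system stays consistent: p is independent of I, with normal form -z - 6/5.

-4xy - 5/3y² - ⅗x - z is independent of I; its normal form modulo I is -z - 6/5.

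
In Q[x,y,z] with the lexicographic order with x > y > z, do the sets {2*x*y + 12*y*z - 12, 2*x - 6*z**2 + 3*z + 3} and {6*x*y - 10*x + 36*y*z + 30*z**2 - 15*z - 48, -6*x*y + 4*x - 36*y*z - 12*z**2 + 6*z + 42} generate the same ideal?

No, the ideals differ.

Equality of ideals is decidable: compute both reduced Gröbner bases (unique for the ordering) and check whether they agree.
Buchberger on the first generating set:
f_1 = 2*x*y + 12*y*z - 12, LT = x*y.
f_2 = 2*x - 6*z**2 + 3*z + 3, LT = x.

S(f_1,f_2): lcm = x*y. S = 3*y*z**2 + 9/2*y*z - 3/2*y - 6.
  reduce S modulo (f_1, f_2):
  remainder 3*y*z**2 + 9/2*y*z - 3/2*y - 6 ≠ 0; add g_3 = 3*y*z**2 + 9/2*y*z - 3/2*y - 6 to the basis.

The other S-polynomials (S(f_1,g_3), S(f_2,g_3)) all reduce to 0 modulo the current basis, so we have a Gröbner basis.
Inter-reduce: drop elements whose leading term is divisible by another's, tail-reduce, and make monic.
Reduced Gröbner basis: {x - 3*z**2 + 3/2*z + 3/2, y*z**2 + 3/2*y*z - 1/2*y - 2}.

Buchberger on the second generating set:
h_1 = 6*x*y - 10*x + 36*y*z + 30*z**2 - 15*z - 48, LT = x*y.
h_2 = -6*x*y + 4*x - 36*y*z - 12*z**2 + 6*z + 42, LT = x*y.

S(h_1,h_2): lcm = x*y. S = -x + 3*z**2 - 3/2*z - 1.
  reduce S modulo (h_1, h_2):
  remainder -x + 3*z**2 - 3/2*z - 1 ≠ 0; add k_3 = -x + 3*z**2 - 3/2*z - 1 to the basis.

S(h_1,k_3): lcm = x*y. S = -5/3*x + 3*y*z**2 + 9/2*y*z - y + 5*z**2 - 5/2*z - 8.
  reduce S modulo (h_1, h_2, k_3):
  remainder 3*y*z**2 + 9/2*y*z - y - 19/3 ≠ 0; add k_4 = 3*y*z**2 + 9/2*y*z - y - 19/3 to the basis.

The other S-polynomials (S(h_2,k_3), S(h_1,k_4), S(h_2,k_4), S(k_3,k_4)) all reduce to 0 modulo the current basis, so we have a Gröbner basis.
Inter-reduce: drop elements whose leading term is divisible by another's, tail-reduce, and make monic.
Reduced Gröbner basis: {x - 3*z**2 + 3/2*z + 1, y*z**2 + 3/2*y*z - 1/3*y - 19/9}.

These differ, so the ideals are not equal.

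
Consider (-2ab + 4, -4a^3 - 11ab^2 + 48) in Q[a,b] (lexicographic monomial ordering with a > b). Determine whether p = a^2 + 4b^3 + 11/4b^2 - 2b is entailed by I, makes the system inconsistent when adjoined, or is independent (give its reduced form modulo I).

First compute the reduced Gröbner basis of I by Buchberger's algorithm.
f_1 = -2ab + 4, LT = ab.
f_2 = -4a^3 - 11ab^2 + 48, LT = a^3.

S(f_1,f_2): lcm = a^3b. S = -2a^2 - 11/4ab^3 + 12b.
  reduce S modulo (f_1, f_2):
  remainder -2a^2 - 11/2b^2 + 12b ≠ 0; add h_3 = -2a^2 - 11/2b^2 + 12b to the basis.

S(f_1,h_3): lcm = a^2b. S = -2a - 11/4b^3 + 6b^2.
  reduce S modulo (f_1, f_2, h_3):
  remainder -2a - 11/4b^3 + 6b^2 ≠ 0; add h_4 = -2a - 11/4b^3 + 6b^2 to the basis.

S(f_1,h_4): lcm = ab. S = -11/8b^4 + 3b^3 - 2.
  reduce S modulo (f_1, f_2, h_3, h_4):
  remainder -11/8b^4 + 3b^3 - 2 ≠ 0; add h_5 = -11/8b^4 + 3b^3 - 2 to the basis.

The other S-polynomials (S(f_2,h_3), S(f_2,h_4), S(h_3,h_4), S(f_1,h_5), S(f_2,h_5), S(h_3,h_5), S(h_4,h_5)) all reduce to 0 modulo the current basis, so we have a Gröbner basis.
Inter-reduce: drop elements whose leading term is divisible by another's, tail-reduce, and make monic.
Reduced Gröbner basis: {a + 11/8b^3 - 3b^2, b^4 - 24/11b^3 + 16/11}.
Label its elements g_1 = a + 11/8b^3 - 3b^2, g_2 = b^4 - 24/11b^3 + 16/11.

Reduce p = a^2 + 4b^3 + 11/4b^2 - 2b modulo G:
  leading term a^2: subtract (a)·g_1 from a^2 + 4b^3 + 11/4b^2 - 2b → -11/8ab^3 + 3ab^2 + 4b^3 + 11/4b^2 - 2b
  leading term ab^3: subtract (-11/8b^3)·g_1 from -11/8ab^3 + 3ab^2 + 4b^3 + 11/4b^2 - 2b → 3ab^2 + 121/64b^6 - 33/8b^5 + 4b^3 + 11/4b^2 - 2b
  leading term ab^2: subtract (3b^2)·g_1 from 3ab^2 + 121/64b^6 - 33/8b^5 + 4b^3 + 11/4b^2 - 2b → 121/64b^6 - 33/4b^5 + 9b^4 + 4b^3 + 11/4b^2 - 2b
  leading term b^6: subtract (121/64b^2)·g_2 from 121/64b^6 - 33/4b^5 + 9b^4 + 4b^3 + 11/4b^2 - 2b → -33/8b^5 + 9b^4 + 4b^3 - 2b
  leading term b^5: subtract (-33/8b)·g_2 from -33/8b^5 + 9b^4 + 4b^3 - 2b → 4b^3 + 4b
  leading term b^3: no divisor's leading term divides it; move 4b^3 to the remainder.
  leading term b: no divisor's leading term divides it; move 4b to the remainder.
  normal form = 4b^3 + 4b.
The normal form is nonzero, so p ∉ I. Since p minus its normal form lies in I, I + (p) = I + (r) where r = 4b^3 + 4b; decide whether this ideal is the whole ring.
Run Buchberger on G together with r (pairs among the g_i already reduce to 0 since G is a Gröbner basis):
g_1 = a + 11/8b^3 - 3b^2, LT = a.
g_2 = b^4 - 24/11b^3 + 16/11, LT = b^4.
r = 4b^3 + 4b, LT = b^3.

S(g_2,r): lcm = b^4. S = -24/11b^3 - b^2 + 16/11.
  reduce S modulo (g_1, g_2, r):
  remainder -b^2 + 24/11b + 16/11 ≠ 0; add m_4 = -b^2 + 24/11b + 16/11 to the basis.

S(g_2,m_4): lcm = b^4. S = 16/11b^2 + 16/11.
  reduce S modulo (g_1, g_2, r, m_4):
  remainder 384/121b + 432/121 ≠ 0; add m_5 = 384/121b + 432/121 to the basis.

S(r,m_4): lcm = b^3. S = 24/11b^2 + 27/11b.
  reduce S modulo (g_1, g_2, r, m_4, m_5):
  remainder -435/88 ≠ 0; add m_6 = -435/88 to the basis.

The other S-polynomials (S(g_1,g_2), S(g_1,r), S(g_1,m_4), S(g_1,m_5), S(g_2,m_5), S(r,m_5), S(m_4,m_5), S(g_1,m_6), S(g_2,m_6), S(r,m_6), S(m_4,m_6), S(m_5,m_6)) all reduce to 0 modulo the current basis, so we have a Gröbner basis.
Inter-reduce: drop elements whose leading term is divisible by another's, tail-reduce, and make monic.
Reduced Gröbner basis: {1}.
The reduced Gröbner basis of I + (p) is {1}: the ideal is the whole ring, so the enlarged system has no common solution — adjoining p is inconsistent.

Adjoining a^2 + 4b^3 + 11/4b^2 - 2b makes the ideal the whole ring: the system is inconsistent.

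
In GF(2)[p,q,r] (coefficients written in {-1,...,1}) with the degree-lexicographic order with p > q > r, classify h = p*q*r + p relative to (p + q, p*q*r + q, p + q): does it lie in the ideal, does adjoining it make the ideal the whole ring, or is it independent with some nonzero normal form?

p*q*r + p lies in I (it reduces to 0).

First compute the reduced Gröbner basis of I by Buchberger's algorithm.
f_1 = p + q, LT = p.
f_2 = p*q*r + q, LT = p*q*r.
f_3 = p + q, LT = p.

S(f_1,f_2): lcm = p*q*r. S = q**2*r + q.
  leading term q**2*r: no divisor's leading term divides it; move q**2*r to the remainder.
  leading term q: no divisor's leading term divides it; move q to the remainder.
  remainder q**2*r + q ≠ 0; add k_4 = q**2*r + q to the basis.

The other S-polynomials (S(f_1,f_3), S(f_2,f_3), S(f_1,k_4), S(f_2,k_4), S(f_3,k_4)) all reduce to 0 modulo the current basis, so we have a Gröbner basis.
Inter-reduce: drop elements whose leading term is divisible by another's, tail-reduce, and make monic.
Reduced Gröbner basis: {q**2*r + q, p + q}.
Label its elements g_1 = q**2*r + q, g_2 = p + q.

Reduce h = p*q*r + p modulo G:
  leading term p*q*r: subtract (q*r)·g_2 from p*q*r + p → q**2*r + p
  leading term q**2*r: subtract (1)·g_1 from q**2*r + p → p + q
  leading term p: subtract (1)·g_2 from p + q → 0
  normal form = 0.
Since the normal form is 0, h ∈ I.

Ideal membership is decidable via reduction modulo a Gröbner basis.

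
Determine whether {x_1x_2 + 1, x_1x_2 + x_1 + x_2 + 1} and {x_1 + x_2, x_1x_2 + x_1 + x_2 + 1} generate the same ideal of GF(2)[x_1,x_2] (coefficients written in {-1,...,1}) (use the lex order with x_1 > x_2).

Since reduced Gröbner bases are canonical representatives of ideals under a given ordering, it suffices to compute and compare them.
Buchberger on the first generating set:
f_1 = x_1x_2 + 1, LT = x_1x_2.
f_2 = x_1x_2 + x_1 + x_2 + 1, LT = x_1x_2.

S(f_1,f_2): lcm = x_1x_2. S = x_1 + x_2.
  leading term x_1: no divisor's leading term divides it; move x_1 to the remainder.
  leading term x_2: no divisor's leading term divides it; move x_2 to the remainder.
  remainder x_1 + x_2 ≠ 0; add g_3 = x_1 + x_2 to the basis.

S(f_1,g_3): lcm = x_1x_2. S = x_2^2 + 1.
  leading term x_2^2: no divisor's leading term divides it; move x_2^2 to the remainder.
  leading term 1: no divisor's leading term divides it; move 1 to the remainder.
  remainder x_2^2 + 1 ≠ 0; add g_4 = x_2^2 + 1 to the basis.

The other S-polynomials (S(f_2,g_3), S(f_1,g_4), S(f_2,g_4), S(g_3,g_4)) all reduce to 0 modulo the current basis, so we have a Gröbner basis.
Inter-reduce: drop elements whose leading term is divisible by another's, tail-reduce, and make monic.
Reduced Gröbner basis: {x_1 + x_2, x_2^2 + 1}.

Buchberger on the second generating set:
h_1 = x_1 + x_2, LT = x_1.
h_2 = x_1x_2 + x_1 + x_2 + 1, LT = x_1x_2.

S(h_1,h_2): lcm = x_1x_2. S = x_1 + x_2^2 + x_2 + 1.
  leading term x_1: subtract (1)·h_1 from x_1 + x_2^2 + x_2 + 1 → x_2^2 + 1
  leading term x_2^2: no divisor's leading term divides it; move x_2^2 to the remainder.
  leading term 1: no divisor's leading term divides it; move 1 to the remainder.
  remainder x_2^2 + 1 ≠ 0; add k_3 = x_2^2 + 1 to the basis.

The other S-polynomials (S(h_1,k_3), S(h_2,k_3)) all reduce to 0 modulo the current basis, so we have a Gröbner basis.
Inter-reduce: drop elements whose leading term is divisible by another's, tail-reduce, and make monic.
Reduced Gröbner basis: {x_1 + x_2, x_2^2 + 1}.

These coincide, so the ideals are equal.

Yes, the ideals are equal.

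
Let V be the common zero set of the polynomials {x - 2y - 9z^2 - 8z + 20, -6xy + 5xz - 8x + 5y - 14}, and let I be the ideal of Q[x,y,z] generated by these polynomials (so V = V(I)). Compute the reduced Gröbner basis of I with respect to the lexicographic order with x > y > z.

Buchberger's algorithm terminates because the ascending chain of leading-term ideals stabilizes.

f_1 = x - 2y - 9z^2 - 8z + 20, LT = x.
f_2 = -6xy + 5xz - 8x + 5y - 14, LT = xy.

S(f_1,f_2): lcm = xy. S = 5/6xz - 4/3x - 2y^2 - 9yz^2 - 8yz + 125/6y - 7/3.
  leading term xz: subtract (5/6z)·f_1 from 5/6xz - 4/3x - 2y^2 - 9yz^2 - 8yz + 125/6y - 7/3 → -4/3x - 2y^2 - 9yz^2 - 19/3yz + 125/6y + 15/2z^3 + 20/3z^2 - 50/3z - 7/3
  leading term x: subtract (-4/3)·f_1 from -4/3x - 2y^2 - 9yz^2 - 19/3yz + 125/6y + 15/2z^3 + 20/3z^2 - 50/3z - 7/3 → -2y^2 - 9yz^2 - 19/3yz + 109/6y + 15/2z^3 - 16/3z^2 - 82/3z + 73/3
  leading term y^2: no divisor's leading term divides it; move -2y^2 to the remainder.
  leading term yz^2: no divisor's leading term divides it; move -9yz^2 to the remainder.
  leading term yz: no divisor's leading term divides it; move -19/3yz to the remainder.
  leading term y: no divisor's leading term divides it; move 109/6y to the remainder.
  leading term z^3: no divisor's leading term divides it; move 15/2z^3 to the remainder.
  leading term z^2: no divisor's leading term divides it; move -16/3z^2 to the remainder.
  leading term z: no divisor's leading term divides it; move -82/3z to the remainder.
  leading term 1: no divisor's leading term divides it; move 73/3 to the remainder.
  remainder -2y^2 - 9yz^2 - 19/3yz + 109/6y + 15/2z^3 - 16/3z^2 - 82/3z + 73/3 ≠ 0; add g_3 = -2y^2 - 9yz^2 - 19/3yz + 109/6y + 15/2z^3 - 16/3z^2 - 82/3z + 73/3 to the basis.

The other S-polynomials (S(f_1,g_3), S(f_2,g_3)) all reduce to 0 modulo the current basis, so we have a Gröbner basis.
Inter-reduce: drop elements whose leading term is divisible by another's, tail-reduce, and make monic.

G = {x - 2y - 9z^2 - 8z + 20, y^2 + 9/2yz^2 + 19/6yz - 109/12y - 15/4z^3 + 8/3z^2 + 41/3z - 73/6}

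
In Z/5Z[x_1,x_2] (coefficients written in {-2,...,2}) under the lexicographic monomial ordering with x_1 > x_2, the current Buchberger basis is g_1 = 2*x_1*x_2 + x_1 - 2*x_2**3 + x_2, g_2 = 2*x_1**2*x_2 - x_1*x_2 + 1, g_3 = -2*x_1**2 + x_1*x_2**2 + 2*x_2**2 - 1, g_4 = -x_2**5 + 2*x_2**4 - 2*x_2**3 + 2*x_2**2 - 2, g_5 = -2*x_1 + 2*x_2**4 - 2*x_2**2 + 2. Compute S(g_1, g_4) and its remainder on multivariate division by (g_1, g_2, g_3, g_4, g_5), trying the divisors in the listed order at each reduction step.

S(g_1, g_4) = -2*x_1*x_2**3 + 2*x_1*x_2**2 - 2*x_1 - x_2**7 - 2*x_2**5; remainder on division = -2*x_2**4 + x_2**2 + x_2 + 2.

lcm(LM(g_1), LM(g_4)) = x_1*x_2**5.
S = (lcm/LT(g_1))·g_1 − (lcm/LT(g_4))·g_4 = -2*x_1*x_2**3 + 2*x_1*x_2**2 - 2*x_1 - x_2**7 - 2*x_2**5.
Reduce S modulo (g_1, g_2, g_3, g_4, g_5) in that order:
  leading term x_1*x_2**3: subtract (-x_2**2)·g_1 from -2*x_1*x_2**3 + 2*x_1*x_2**2 - 2*x_1 - x_2**7 - 2*x_2**5 → -2*x_1*x_2**2 - 2*x_1 - x_2**7 + x_2**5 + x_2**3
  leading term x_1*x_2**2: subtract (-x_2)·g_1 from -2*x_1*x_2**2 - 2*x_1 - x_2**7 + x_2**5 + x_2**3 → x_1*x_2 - 2*x_1 - x_2**7 + x_2**5 - 2*x_2**4 + x_2**3 + x_2**2
  leading term x_1*x_2: subtract (-2)·g_1 from x_1*x_2 - 2*x_1 - x_2**7 + x_2**5 - 2*x_2**4 + x_2**3 + x_2**2 → -x_2**7 + x_2**5 - 2*x_2**4 + 2*x_2**3 + x_2**2 + 2*x_2
  leading term x_2**7: subtract (x_2**2)·g_4 from -x_2**7 + x_2**5 - 2*x_2**4 + 2*x_2**3 + x_2**2 + 2*x_2 → -2*x_2**6 - 2*x_2**5 + x_2**4 + 2*x_2**3 - 2*x_2**2 + 2*x_2
  leading term x_2**6: subtract (2*x_2)·g_4 from -2*x_2**6 - 2*x_2**5 + x_2**4 + 2*x_2**3 - 2*x_2**2 + 2*x_2 → -x_2**5 - 2*x_2**3 - 2*x_2**2 + x_2
  leading term x_2**5: subtract (1)·g_4 from -x_2**5 - 2*x_2**3 - 2*x_2**2 + x_2 → -2*x_2**4 + x_2**2 + x_2 + 2
  leading term x_2**4: no divisor's leading term divides it; move -2*x_2**4 to the remainder.
  leading term x_2**2: no divisor's leading term divides it; move x_2**2 to the remainder.
  leading term x_2: no divisor's leading term divides it; move x_2 to the remainder.
  leading term 1: no divisor's leading term divides it; move 2 to the remainder.
The remainder -2*x_2**4 + x_2**2 + x_2 + 2 is nonzero, so it would be added as the next basis element.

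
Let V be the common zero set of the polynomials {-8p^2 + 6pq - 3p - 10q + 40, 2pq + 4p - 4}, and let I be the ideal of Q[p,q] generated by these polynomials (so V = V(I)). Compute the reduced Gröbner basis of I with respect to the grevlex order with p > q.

f_1 = -8p^2 + 6pq - 3p - 10q + 40, LT = p^2.
f_2 = 2pq + 4p - 4, LT = pq.

S(f_1,f_2): lcm = p^2q. S = -3/4pq^2 - 2p^2 + 3/8pq + 5/4q^2 + 2p - 5q.
  reduce S modulo (f_1, f_2):
  remainder 5/4q^2 + 2p - 4q - 37/4 ≠ 0; add g_3 = 5/4q^2 + 2p - 4q - 37/4 to the basis.

The other S-polynomials (S(f_1,g_3), S(f_2,g_3)) all reduce to 0 modulo the current basis, so we have a Gröbner basis.

G = {p^2 + 15/8p + 5/4q - 13/2, pq + 2p - 2, q^2 + 8/5p - 16/5q - 37/5}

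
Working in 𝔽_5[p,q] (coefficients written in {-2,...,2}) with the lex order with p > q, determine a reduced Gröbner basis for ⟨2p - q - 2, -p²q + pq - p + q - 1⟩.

G = {p + 2q - 1, q³ + 2q² - 2q - 2}

Buchberger's algorithm terminates because the ascending chain of leading-term ideals stabilizes.

f_1 = 2p - q - 2, LT = p.
f_2 = -p²q + pq - p + q - 1, LT = p²q.

S(f_1,f_2): lcm = p²q. S = 2pq² - p + q - 1.
  reduce S modulo (f_1, f_2):
  remainder q³ + 2q² - 2q - 2 ≠ 0; add g_3 = q³ + 2q² - 2q - 2 to the basis.

The other S-polynomials (S(f_1,g_3), S(f_2,g_3)) all reduce to 0 modulo the current basis, so we have a Gröbner basis.
Inter-reduce: drop elements whose leading term is divisible by another's, tail-reduce, and make monic.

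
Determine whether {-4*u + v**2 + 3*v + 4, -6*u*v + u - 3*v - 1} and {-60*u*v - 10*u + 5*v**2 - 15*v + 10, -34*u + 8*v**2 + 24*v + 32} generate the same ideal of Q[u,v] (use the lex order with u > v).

For a fixed monomial order, each ideal has a unique reduced Gröbner basis; comparing bases decides equality.
Buchberger on the first generating set:
f_1 = -4*u + v**2 + 3*v + 4, LT = u.
f_2 = -6*u*v + u - 3*v - 1, LT = u*v.

S(f_1,f_2): lcm = u*v. S = 1/6*u - 1/4*v**3 - 3/4*v**2 - 3/2*v - 1/6.
  reduce S modulo (f_1, f_2):
  remainder -1/4*v**3 - 17/24*v**2 - 11/8*v ≠ 0; add g_3 = -1/4*v**3 - 17/24*v**2 - 11/8*v to the basis.

The other S-polynomials (S(f_1,g_3), S(f_2,g_3)) all reduce to 0 modulo the current basis, so we have a Gröbner basis.
Inter-reduce: drop elements whose leading term is divisible by another's, tail-reduce, and make monic.
Reduced Gröbner basis: {u - 1/4*v**2 - 3/4*v - 1, v**3 + 17/6*v**2 + 11/2*v}.

Buchberger on the second generating set:
h_1 = -60*u*v - 10*u + 5*v**2 - 15*v + 10, LT = u*v.
h_2 = -34*u + 8*v**2 + 24*v + 32, LT = u.

S(h_1,h_2): lcm = u*v. S = 1/6*u + 4/17*v**3 + 127/204*v**2 + 81/68*v - 1/6.
  reduce S modulo (h_1, h_2):
  remainder 4/17*v**3 + 45/68*v**2 + 89/68*v - 1/102 ≠ 0; add k_3 = 4/17*v**3 + 45/68*v**2 + 89/68*v - 1/102 to the basis.

The other S-polynomials (S(h_1,k_3), S(h_2,k_3)) all reduce to 0 modulo the current basis, so we have a Gröbner basis.
Inter-reduce: drop elements whose leading term is divisible by another's, tail-reduce, and make monic.
Reduced Gröbner basis: {u - 4/17*v**2 - 12/17*v - 16/17, v**3 + 45/16*v**2 + 89/16*v - 1/24}.

Since the reduced bases disagree, the two ideals are not the same.

No, the ideals differ.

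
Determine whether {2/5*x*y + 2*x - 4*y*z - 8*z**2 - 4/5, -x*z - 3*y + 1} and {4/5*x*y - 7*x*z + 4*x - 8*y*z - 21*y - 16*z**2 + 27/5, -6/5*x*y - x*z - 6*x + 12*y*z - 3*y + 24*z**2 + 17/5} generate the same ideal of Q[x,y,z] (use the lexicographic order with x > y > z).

Two ideals are equal iff their reduced Gröbner bases coincide (the reduced basis is unique for a fixed ordering).
Buchberger on the first generating set:
f_1 = 2/5*x*y + 2*x - 4*y*z - 8*z**2 - 4/5, LT = x*y.
f_2 = -x*z - 3*y + 1, LT = x*z.

S(f_1,f_2): lcm = x*y*z. S = 5*x*z - 3*y**2 - 10*y*z**2 + y - 20*z**3 - 2*z.
  leading term x*z: subtract (-5)·f_2 from 5*x*z - 3*y**2 - 10*y*z**2 + y - 20*z**3 - 2*z → -3*y**2 - 10*y*z**2 - 14*y - 20*z**3 - 2*z + 5
  leading term y**2: no divisor's leading term divides it; move -3*y**2 to the remainder.
  leading term y*z**2: no divisor's leading term divides it; move -10*y*z**2 to the remainder.
  leading term y: no divisor's leading term divides it; move -14*y to the remainder.
  leading term z**3: no divisor's leading term divides it; move -20*z**3 to the remainder.
  leading term z: no divisor's leading term divides it; move -2*z to the remainder.
  leading term 1: no divisor's leading term divides it; move 5 to the remainder.
  remainder -3*y**2 - 10*y*z**2 - 14*y - 20*z**3 - 2*z + 5 ≠ 0; add g_3 = -3*y**2 - 10*y*z**2 - 14*y - 20*z**3 - 2*z + 5 to the basis.

The other S-polynomials (S(f_1,g_3), S(f_2,g_3)) all reduce to 0 modulo the current basis, so we have a Gröbner basis.
Inter-reduce: drop elements whose leading term is divisible by another's, tail-reduce, and make monic.
Reduced Gröbner basis: {x*y + 5*x - 10*y*z - 20*z**2 - 2, x*z + 3*y - 1, y**2 + 10/3*y*z**2 + 14/3*y + 20/3*z**3 + 2/3*z - 5/3}.

Buchberger on the second generating set:
h_1 = 4/5*x*y - 7*x*z + 4*x - 8*y*z - 21*y - 16*z**2 + 27/5, LT = x*y.
h_2 = -6/5*x*y - x*z - 6*x + 12*y*z - 3*y + 24*z**2 + 17/5, LT = x*y.

S(h_1,h_2): lcm = x*y. S = -115/12*x*z - 115/4*y + 115/12.
  leading term x*z: no divisor's leading term divides it; move -115/12*x*z to the remainder.
  leading term y: no divisor's leading term divides it; move -115/4*y to the remainder.
  leading term 1: no divisor's leading term divides it; move 115/12 to the remainder.
  remainder -115/12*x*z - 115/4*y + 115/12 ≠ 0; add k_3 = -115/12*x*z - 115/4*y + 115/12 to the basis.

S(h_1,k_3): lcm = x*y*z. S = -35/4*x*z**2 + 5*x*z - 3*y**2 - 10*y*z**2 - 105/4*y*z + y - 20*z**3 + 27/4*z.
  leading term x*z**2: subtract (21/23*z)·k_3 from -35/4*x*z**2 + 5*x*z - 3*y**2 - 10*y*z**2 - 105/4*y*z + y - 20*z**3 + 27/4*z → 5*x*z - 3*y**2 - 10*y*z**2 + y - 20*z**3 - 2*z
  leading term x*z: subtract (-12/23)·k_3 from 5*x*z - 3*y**2 - 10*y*z**2 + y - 20*z**3 - 2*z → -3*y**2 - 10*y*z**2 - 14*y - 20*z**3 - 2*z + 5
  leading term y**2: no divisor's leading term divides it; move -3*y**2 to the remainder.
  leading term y*z**2: no divisor's leading term divides it; move -10*y*z**2 to the remainder.
  leading term y: no divisor's leading term divides it; move -14*y to the remainder.
  leading term z**3: no divisor's leading term divides it; move -20*z**3 to the remainder.
  leading term z: no divisor's leading term divides it; move -2*z to the remainder.
  leading term 1: no divisor's leading term divides it; move 5 to the remainder.
  remainder -3*y**2 - 10*y*z**2 - 14*y - 20*z**3 - 2*z + 5 ≠ 0; add k_4 = -3*y**2 - 10*y*z**2 - 14*y - 20*z**3 - 2*z + 5 to the basis.

The other S-polynomials (S(h_2,k_3), S(h_1,k_4), S(h_2,k_4), S(k_3,k_4)) all reduce to 0 modulo the current basis, so we have a Gröbner basis.
Inter-reduce: drop elements whose leading term is divisible by another's, tail-reduce, and make monic.
Reduced Gröbner basis: {x*y + 5*x - 10*y*z - 20*z**2 - 2, x*z + 3*y - 1, y**2 + 10/3*y*z**2 + 14/3*y + 20/3*z**3 + 2/3*z - 5/3}.

The two bases agree; hence the ideals are identical.

Yes, the ideals are equal.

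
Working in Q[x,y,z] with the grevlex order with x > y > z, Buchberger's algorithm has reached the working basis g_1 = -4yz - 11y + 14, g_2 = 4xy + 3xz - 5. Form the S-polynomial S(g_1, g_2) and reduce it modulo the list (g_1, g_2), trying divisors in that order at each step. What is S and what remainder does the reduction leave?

S(g_1, g_2) = -3/4xz^2 + 11/4xy - 7/2x + 5/4z; remainder on division = -3/4xz^2 - 33/16xz - 7/2x + 5/4z + 55/16.

lcm(LM(g_1), LM(g_2)) = xyz.
S = (lcm/LT(g_1))·g_1 − (lcm/LT(g_2))·g_2 = -3/4xz^2 + 11/4xy - 7/2x + 5/4z.
Reduce S modulo (g_1, g_2) in that order:
  leading term xz^2: no divisor's leading term divides it; move -3/4xz^2 to the remainder.
  leading term xy: subtract (11/16)·g_2 from 11/4xy - 7/2x + 5/4z → -33/16xz - 7/2x + 5/4z + 55/16
  leading term xz: no divisor's leading term divides it; move -33/16xz to the remainder.
  leading term x: no divisor's leading term divides it; move -7/2x to the remainder.
  leading term z: no divisor's leading term divides it; move 5/4z to the remainder.
  leading term 1: no divisor's leading term divides it; move 55/16 to the remainder.
The remainder -3/4xz^2 - 33/16xz - 7/2x + 5/4z + 55/16 is nonzero, so it would be added as the next basis element.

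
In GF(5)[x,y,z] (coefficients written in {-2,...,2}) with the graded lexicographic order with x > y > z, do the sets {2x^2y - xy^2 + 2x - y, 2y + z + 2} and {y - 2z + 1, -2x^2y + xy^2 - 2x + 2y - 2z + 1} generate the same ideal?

Two ideals are equal iff their reduced Gröbner bases coincide (the reduced basis is unique for a fixed ordering).
Buchberger on the first generating set:
f_1 = 2x^2y - xy^2 + 2x - y, LT = x^2y.
f_2 = 2y + z + 2, LT = y.

S(f_1,f_2): lcm = x^2y. S = 2x^2z + 2xy^2 - x^2 + x + 2y.
  reduce S modulo (f_1, f_2):
  remainder 2x^2z - 2xz^2 - x^2 + 2xz - 2x - z - 2 ≠ 0; add g_3 = 2x^2z - 2xz^2 - x^2 + 2xz - 2x - z - 2 to the basis.

The other S-polynomials (S(f_1,g_3), S(f_2,g_3)) all reduce to 0 modulo the current basis, so we have a Gröbner basis.
Inter-reduce: drop elements whose leading term is divisible by another's, tail-reduce, and make monic.
Reduced Gröbner basis: {x^2z - xz^2 + 2x^2 + xz - x + 2z - 1, y - 2z + 1}.

Buchberger on the second generating set:
h_1 = y - 2z + 1, LT = y.
h_2 = -2x^2y + xy^2 - 2x + 2y - 2z + 1, LT = x^2y.

S(h_1,h_2): lcm = x^2y. S = -2x^2z - 2xy^2 + x^2 - x + y - z - 2.
  reduce S modulo (h_1, h_2):
  remainder -2x^2z + 2xz^2 + x^2 - 2xz + 2x + z + 2 ≠ 0; add k_3 = -2x^2z + 2xz^2 + x^2 - 2xz + 2x + z + 2 to the basis.

The other S-polynomials (S(h_1,k_3), S(h_2,k_3)) all reduce to 0 modulo the current basis, so we have a Gröbner basis.
Inter-reduce: drop elements whose leading term is divisible by another's, tail-reduce, and make monic.
Reduced Gröbner basis: {x^2z - xz^2 + 2x^2 + xz - x + 2z - 1, y - 2z + 1}.

Same reduced basis, so the two generating sets span the same ideal.

Yes, the ideals are equal.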